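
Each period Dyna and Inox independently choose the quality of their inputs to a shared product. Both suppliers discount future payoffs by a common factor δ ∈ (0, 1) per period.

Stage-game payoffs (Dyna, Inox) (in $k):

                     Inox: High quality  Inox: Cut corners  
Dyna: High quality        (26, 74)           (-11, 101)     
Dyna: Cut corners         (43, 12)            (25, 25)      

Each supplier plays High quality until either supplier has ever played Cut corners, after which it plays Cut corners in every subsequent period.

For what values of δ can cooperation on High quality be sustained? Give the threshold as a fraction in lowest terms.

Dyna's threshold: (43−26)/(43−25) = 17/18.
Inox's threshold: (101−74)/(101−25) = 27/76.
17/18 > 27/76, so Dyna binds and δ* = 17/18.

17/18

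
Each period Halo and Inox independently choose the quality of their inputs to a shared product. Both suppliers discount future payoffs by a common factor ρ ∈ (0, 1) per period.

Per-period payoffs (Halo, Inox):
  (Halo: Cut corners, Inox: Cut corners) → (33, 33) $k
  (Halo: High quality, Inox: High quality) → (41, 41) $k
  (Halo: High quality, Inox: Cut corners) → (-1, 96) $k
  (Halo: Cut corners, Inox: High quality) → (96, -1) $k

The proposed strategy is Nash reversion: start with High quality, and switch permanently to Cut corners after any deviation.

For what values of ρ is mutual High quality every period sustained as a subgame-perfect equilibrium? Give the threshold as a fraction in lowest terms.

55/63

Cooperation forever yields 41 each period: 41/(1−ρ).
Deviating yields 96 once, then 33 forever: 96 + 33ρ/(1−ρ).
No profitable deviation requires 41/(1−ρ) ≥ 96 + 33ρ/(1−ρ).
Multiplying by (1−ρ): 41 ≥ 96(1−ρ) + 33ρ = 96 − 63ρ.
So 63ρ ≥ 55, i.e. ρ ≥ 55/63.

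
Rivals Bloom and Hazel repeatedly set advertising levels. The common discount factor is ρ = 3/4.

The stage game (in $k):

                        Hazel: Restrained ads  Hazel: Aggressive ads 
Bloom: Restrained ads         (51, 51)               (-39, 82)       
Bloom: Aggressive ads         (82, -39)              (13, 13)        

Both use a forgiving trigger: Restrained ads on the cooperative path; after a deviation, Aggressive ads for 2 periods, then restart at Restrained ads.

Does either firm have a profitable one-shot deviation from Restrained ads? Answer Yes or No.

IC: ρ+…+ρ^2 ≥ (82−51)/(51−13) = 31/38.
At ρ = 3/4: partial sum = 1.3125 ≥ 0.8158. Cooperation sustainable.

No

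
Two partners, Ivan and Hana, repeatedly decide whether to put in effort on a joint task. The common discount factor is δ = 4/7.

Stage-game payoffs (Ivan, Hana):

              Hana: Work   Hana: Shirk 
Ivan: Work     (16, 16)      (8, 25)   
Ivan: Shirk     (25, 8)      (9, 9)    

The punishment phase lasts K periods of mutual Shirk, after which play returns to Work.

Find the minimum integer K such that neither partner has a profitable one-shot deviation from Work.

No profitable deviation requires (16−9)(δ+…+δ^K) ≥ 25−16, i.e. δ+…+δ^K ≥ 9/7 ≈ 1.2857.
With δ = 4/7, the partial sums are K=1: 0.5714, K=2: 0.8980, K=3: 1.0845, K=4: 1.1912, K=5: 1.2521, K=6: 1.2869.
K = 6 is the first length at which the sum reaches 1.2857.

6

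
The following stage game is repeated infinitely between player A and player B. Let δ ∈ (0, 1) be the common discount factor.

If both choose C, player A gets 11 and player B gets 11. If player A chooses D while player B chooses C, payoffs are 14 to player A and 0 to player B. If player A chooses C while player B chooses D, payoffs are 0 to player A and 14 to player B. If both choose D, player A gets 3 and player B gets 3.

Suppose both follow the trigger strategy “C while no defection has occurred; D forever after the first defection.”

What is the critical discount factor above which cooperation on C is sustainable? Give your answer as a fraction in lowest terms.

One-period gain from deviating is 14 − 11 = 3. The loss is 11 − 3 = 8 in every subsequent period, with present value 8·δ/(1−δ).
Deviation is unprofitable when 8·δ/(1−δ) ≥ 3, i.e. δ/(1−δ) ≥ 3/8.
Equivalently δ ≥ 3/(3+8) = 3/11.

3/11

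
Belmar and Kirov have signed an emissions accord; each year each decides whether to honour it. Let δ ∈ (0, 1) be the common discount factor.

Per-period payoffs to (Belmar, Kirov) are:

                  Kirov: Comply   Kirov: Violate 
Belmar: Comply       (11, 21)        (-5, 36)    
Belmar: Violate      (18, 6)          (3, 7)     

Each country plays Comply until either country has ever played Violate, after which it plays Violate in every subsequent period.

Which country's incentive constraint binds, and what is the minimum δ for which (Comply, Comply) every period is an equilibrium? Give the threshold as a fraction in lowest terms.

Kirov; δ ≥ 15/29

Belmar's threshold: (18−11)/(18−3) = 7/15.
Kirov's threshold: (36−21)/(36−7) = 15/29.
7/15 < 15/29, so Kirov binds and δ* = 15/29.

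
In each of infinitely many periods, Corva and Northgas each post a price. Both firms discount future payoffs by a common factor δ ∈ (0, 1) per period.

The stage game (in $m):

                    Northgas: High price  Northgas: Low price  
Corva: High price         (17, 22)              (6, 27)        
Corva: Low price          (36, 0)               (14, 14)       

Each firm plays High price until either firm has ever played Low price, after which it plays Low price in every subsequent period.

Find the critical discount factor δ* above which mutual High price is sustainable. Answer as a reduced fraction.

19/22

For Corva: deviation gain 36−17 = 19, per-period punishment loss 17−14 = 3. IC gives δ ≥ 19/22.
For Northgas: gain 5, loss 8 per period, so δ ≥ 5/13.
The tighter constraint is Corva's, so cooperation needs δ ≥ 19/22.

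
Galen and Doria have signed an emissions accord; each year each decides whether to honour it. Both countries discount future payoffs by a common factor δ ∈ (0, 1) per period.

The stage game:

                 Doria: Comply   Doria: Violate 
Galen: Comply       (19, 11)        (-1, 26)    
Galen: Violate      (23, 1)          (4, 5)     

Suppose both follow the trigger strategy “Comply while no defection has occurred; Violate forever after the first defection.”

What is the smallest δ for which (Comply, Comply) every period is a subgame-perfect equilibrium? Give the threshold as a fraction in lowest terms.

5/7

Galen: cooperation gives 19 each period; deviation gives 23 once then 4 forever.
  19/(1−δ) ≥ 23 + 4δ/(1−δ) ⇒ δ ≥ 4/19.
Doria: cooperation gives 11 each period; deviation gives 26 once then 5 forever.
  δ ≥ 15/21 = 5/7.
Both must hold, so the binding constraint is Doria's: δ ≥ 5/7.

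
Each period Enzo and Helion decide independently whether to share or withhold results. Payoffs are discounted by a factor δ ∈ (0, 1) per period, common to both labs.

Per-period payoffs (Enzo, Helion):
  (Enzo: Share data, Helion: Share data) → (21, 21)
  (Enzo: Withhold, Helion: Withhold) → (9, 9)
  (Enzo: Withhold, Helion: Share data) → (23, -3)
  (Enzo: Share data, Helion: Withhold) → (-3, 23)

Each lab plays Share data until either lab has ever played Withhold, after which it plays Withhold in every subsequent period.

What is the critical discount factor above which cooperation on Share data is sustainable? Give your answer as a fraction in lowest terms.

1/7

21/(1−δ) ≥ 23 + 9δ/(1−δ)
21 ≥ 23 − 14δ
δ ≥ 2/14 = 1/7.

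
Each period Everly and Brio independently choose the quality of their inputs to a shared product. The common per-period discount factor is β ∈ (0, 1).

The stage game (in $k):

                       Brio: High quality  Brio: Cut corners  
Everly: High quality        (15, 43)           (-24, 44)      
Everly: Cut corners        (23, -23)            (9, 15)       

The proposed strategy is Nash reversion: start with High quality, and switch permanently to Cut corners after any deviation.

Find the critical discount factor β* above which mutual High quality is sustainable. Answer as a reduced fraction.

Everly's threshold: (23−15)/(23−9) = 4/7.
Brio's threshold: (44−43)/(44−15) = 1/29.
4/7 > 1/29, so Everly binds and β* = 4/7.

4/7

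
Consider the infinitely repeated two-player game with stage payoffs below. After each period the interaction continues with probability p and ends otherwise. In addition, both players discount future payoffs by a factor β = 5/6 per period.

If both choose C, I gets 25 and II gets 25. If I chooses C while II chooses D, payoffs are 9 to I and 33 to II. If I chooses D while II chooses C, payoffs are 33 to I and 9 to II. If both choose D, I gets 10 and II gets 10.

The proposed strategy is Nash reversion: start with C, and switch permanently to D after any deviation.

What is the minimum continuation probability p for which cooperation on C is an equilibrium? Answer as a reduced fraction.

48/115

With continuation probability p and discount β, the effective per-period discount factor is βp.
Grim-trigger IC: βp ≥ (33−25)/(33−10) = 8/23.
So p ≥ (8/23)/(5/6) = 48/115.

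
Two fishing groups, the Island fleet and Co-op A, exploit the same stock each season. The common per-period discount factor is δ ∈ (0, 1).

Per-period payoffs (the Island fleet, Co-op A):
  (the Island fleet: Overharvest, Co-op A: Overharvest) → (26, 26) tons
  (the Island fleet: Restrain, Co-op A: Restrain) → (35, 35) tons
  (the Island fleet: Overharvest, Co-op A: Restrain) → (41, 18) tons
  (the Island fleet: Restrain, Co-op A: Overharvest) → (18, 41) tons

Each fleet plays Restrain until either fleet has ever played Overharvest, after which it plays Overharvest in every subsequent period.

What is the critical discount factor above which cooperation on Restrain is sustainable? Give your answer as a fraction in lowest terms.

2/5

Cooperation forever yields 35 each period: 35/(1−δ).
Deviating yields 41 once, then 26 forever: 41 + 26δ/(1−δ).
No profitable deviation requires 35/(1−δ) ≥ 41 + 26δ/(1−δ).
Multiplying by (1−δ): 35 ≥ 41(1−δ) + 26δ = 41 − 15δ.
So 15δ ≥ 6, i.e. δ ≥ 6/15 = 2/5.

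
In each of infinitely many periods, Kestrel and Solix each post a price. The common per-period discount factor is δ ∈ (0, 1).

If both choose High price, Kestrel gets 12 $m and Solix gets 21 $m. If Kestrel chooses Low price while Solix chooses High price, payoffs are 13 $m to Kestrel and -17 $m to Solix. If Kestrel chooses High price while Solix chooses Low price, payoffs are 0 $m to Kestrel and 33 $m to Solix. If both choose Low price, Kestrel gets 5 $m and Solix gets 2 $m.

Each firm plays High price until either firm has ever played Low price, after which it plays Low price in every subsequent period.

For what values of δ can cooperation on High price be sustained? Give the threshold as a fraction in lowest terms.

12/31

For Kestrel: deviation gain 13−12 = 1, per-period punishment loss 12−5 = 7. IC gives δ ≥ 1/8.
For Solix: gain 12, loss 19 per period, so δ ≥ 12/31.
The tighter constraint is Solix's, so cooperation needs δ ≥ 12/31.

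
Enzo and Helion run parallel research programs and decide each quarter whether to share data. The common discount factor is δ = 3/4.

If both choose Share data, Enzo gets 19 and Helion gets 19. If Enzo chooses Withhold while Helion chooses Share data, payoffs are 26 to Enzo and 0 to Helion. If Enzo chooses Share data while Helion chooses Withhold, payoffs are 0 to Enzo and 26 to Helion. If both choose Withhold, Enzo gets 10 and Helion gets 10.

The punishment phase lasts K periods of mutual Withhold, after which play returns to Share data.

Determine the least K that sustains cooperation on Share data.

2

IC: δ(1−δ^K)/(1−δ) ≥ (26−19)/(19−10) = 7/9.
With δ = 3/4: need 1 − δ^K ≥ 7/9·(1−3/4)/(3/4), i.e. δ^K ≤ 0.7407.
Since (3/4)^1 = 0.7500 and (3/4)^2 = 0.5625, the smallest such K is 2.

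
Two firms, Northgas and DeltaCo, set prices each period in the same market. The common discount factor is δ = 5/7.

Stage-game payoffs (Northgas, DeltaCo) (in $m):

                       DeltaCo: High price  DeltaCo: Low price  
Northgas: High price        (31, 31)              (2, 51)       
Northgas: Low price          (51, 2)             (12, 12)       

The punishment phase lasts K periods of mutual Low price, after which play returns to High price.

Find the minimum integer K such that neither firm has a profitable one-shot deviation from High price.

2

IC: δ(1−δ^K)/(1−δ) ≥ (51−31)/(31−12) = 20/19.
With δ = 5/7: need 1 − δ^K ≥ 20/19·(1−5/7)/(5/7), i.e. δ^K ≤ 0.5789.
Since (5/7)^1 = 0.7143 and (5/7)^2 = 0.5102, the smallest such K is 2.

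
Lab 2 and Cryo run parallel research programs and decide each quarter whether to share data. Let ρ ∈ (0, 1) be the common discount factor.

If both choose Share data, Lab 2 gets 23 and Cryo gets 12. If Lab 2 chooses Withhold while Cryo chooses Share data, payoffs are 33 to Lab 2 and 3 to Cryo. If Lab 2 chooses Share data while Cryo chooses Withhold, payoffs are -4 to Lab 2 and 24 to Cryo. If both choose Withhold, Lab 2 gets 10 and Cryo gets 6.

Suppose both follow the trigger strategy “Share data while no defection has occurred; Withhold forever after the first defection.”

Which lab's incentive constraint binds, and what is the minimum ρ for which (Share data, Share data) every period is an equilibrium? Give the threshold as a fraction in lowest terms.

Lab 2's threshold: (33−23)/(33−10) = 10/23.
Cryo's threshold: (24−12)/(24−6) = 2/3.
10/23 < 2/3, so Cryo binds and ρ* = 2/3.

Cryo; ρ ≥ 2/3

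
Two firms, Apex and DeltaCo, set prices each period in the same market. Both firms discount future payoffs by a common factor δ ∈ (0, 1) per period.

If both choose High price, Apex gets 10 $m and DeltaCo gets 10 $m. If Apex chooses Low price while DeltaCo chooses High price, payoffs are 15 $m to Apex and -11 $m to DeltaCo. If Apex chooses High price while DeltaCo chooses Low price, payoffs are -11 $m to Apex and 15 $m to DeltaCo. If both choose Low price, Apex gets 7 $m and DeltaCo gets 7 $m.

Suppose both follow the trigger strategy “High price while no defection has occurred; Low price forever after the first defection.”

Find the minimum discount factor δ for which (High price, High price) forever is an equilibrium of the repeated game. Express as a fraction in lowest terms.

5/8

Under grim trigger the critical discount factor is (T−C)/(T−P) with T = 15, C = 10, P = 7.
δ* = (15−10)/(15−7) = 5/8.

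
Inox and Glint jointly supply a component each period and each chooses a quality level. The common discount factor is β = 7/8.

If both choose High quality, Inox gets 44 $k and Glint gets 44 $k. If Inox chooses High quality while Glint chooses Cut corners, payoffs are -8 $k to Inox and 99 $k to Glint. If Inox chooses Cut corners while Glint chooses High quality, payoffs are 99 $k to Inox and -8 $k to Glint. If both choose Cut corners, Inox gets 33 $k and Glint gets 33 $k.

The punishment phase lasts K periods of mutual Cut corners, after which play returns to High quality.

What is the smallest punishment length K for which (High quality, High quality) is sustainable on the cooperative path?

No profitable deviation requires (44−33)(β+…+β^K) ≥ 99−44, i.e. β+…+β^K ≥ 5 ≈ 5.0000.
With β = 7/8, the partial sums are K=1: 0.8750, K=2: 1.6406, …, K=8: 4.5947, K=9: 4.8954, K=10: 5.1585.
K = 10 is the first length at which the sum reaches 5.0000.

10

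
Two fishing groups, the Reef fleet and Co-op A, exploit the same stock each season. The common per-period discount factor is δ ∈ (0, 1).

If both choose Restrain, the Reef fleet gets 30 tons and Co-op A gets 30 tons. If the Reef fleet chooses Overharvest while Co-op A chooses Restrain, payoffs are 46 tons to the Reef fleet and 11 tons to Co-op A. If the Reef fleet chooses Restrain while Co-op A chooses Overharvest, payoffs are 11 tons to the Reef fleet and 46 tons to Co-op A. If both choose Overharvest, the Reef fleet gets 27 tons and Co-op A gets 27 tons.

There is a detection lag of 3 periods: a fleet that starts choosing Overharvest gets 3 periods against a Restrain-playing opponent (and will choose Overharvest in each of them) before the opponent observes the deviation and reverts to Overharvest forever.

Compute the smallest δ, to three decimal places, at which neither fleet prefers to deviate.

0.944

Deviating for the 3 undetected periods gains 46−30 = 16 per period over cooperation, then loses 30−27 = 3 per period forever once punishment starts.
Gain: 16(1 + δ + … + δ^2); loss: 3·δ^3/(1−δ).
No profitable deviation ⇔ 16(1−δ^3) ≤ 3·δ^3, i.e. δ^3 ≥ 16/(16+3) = 16/19.
Hence δ ≥ (16/19)^(1/3) ≈ 0.944.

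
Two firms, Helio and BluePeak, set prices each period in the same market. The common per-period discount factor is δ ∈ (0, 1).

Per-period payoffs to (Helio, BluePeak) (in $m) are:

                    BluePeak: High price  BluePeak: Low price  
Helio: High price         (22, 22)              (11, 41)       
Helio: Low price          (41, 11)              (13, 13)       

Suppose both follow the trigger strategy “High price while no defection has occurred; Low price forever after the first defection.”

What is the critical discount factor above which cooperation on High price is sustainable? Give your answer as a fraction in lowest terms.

One-period gain from deviating is 41 − 22 = 19. The loss is 22 − 13 = 9 in every subsequent period, with present value 9·δ/(1−δ).
Deviation is unprofitable when 9·δ/(1−δ) ≥ 19, i.e. δ/(1−δ) ≥ 19/9.
Equivalently δ ≥ 19/(19+9) = 19/28.

19/28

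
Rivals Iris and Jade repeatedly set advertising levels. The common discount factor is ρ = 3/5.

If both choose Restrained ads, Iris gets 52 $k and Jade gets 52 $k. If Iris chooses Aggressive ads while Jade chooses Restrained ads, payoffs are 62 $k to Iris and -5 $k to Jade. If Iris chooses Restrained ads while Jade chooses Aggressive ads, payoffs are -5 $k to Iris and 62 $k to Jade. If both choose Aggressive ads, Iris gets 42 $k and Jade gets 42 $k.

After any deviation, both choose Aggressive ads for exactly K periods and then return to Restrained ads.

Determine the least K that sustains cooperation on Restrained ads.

IC: ρ(1−ρ^K)/(1−ρ) ≥ (62−52)/(52−42) = 1.
With ρ = 3/5: need 1 − ρ^K ≥ 1·(1−3/5)/(3/5), i.e. ρ^K ≤ 0.3333.
Since (3/5)^2 = 0.3600 and (3/5)^3 = 0.2160, the smallest such K is 3.

3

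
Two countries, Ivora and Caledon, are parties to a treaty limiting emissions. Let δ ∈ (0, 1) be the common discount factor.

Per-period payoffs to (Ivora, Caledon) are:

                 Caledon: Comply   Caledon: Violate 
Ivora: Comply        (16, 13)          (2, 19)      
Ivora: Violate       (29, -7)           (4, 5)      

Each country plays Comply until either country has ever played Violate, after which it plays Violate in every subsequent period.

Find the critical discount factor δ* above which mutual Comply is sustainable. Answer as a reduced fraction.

Ivora: cooperation gives 16 each period; deviation gives 29 once then 4 forever.
  16/(1−δ) ≥ 29 + 4δ/(1−δ) ⇒ δ ≥ 13/25.
Caledon: cooperation gives 13 each period; deviation gives 19 once then 5 forever.
  δ ≥ 6/14 = 3/7.
Both must hold, so the binding constraint is Ivora's: δ ≥ 13/25.

13/25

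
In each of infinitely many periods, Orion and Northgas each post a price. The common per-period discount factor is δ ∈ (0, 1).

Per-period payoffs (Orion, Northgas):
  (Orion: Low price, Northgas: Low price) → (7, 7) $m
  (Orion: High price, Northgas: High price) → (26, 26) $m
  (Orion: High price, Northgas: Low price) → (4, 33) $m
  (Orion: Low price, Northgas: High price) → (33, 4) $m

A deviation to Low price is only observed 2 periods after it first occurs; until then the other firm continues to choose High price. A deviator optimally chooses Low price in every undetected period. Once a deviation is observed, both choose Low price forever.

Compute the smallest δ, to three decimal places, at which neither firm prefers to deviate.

The best deviation is to choose Low price for all 2 undetected periods, earning 33 each, then 7 forever once detected.
Deviation value: 33(1−δ^2)/(1−δ) + 7δ^2/(1−δ); cooperation value: 26/(1−δ).
IC: 26 ≥ 33(1−δ^2) + 7δ^2 = 33 − 26δ^2.
So δ^2 ≥ 7/26, giving δ ≥ (7/26)^(1/2) ≈ 0.519.

0.519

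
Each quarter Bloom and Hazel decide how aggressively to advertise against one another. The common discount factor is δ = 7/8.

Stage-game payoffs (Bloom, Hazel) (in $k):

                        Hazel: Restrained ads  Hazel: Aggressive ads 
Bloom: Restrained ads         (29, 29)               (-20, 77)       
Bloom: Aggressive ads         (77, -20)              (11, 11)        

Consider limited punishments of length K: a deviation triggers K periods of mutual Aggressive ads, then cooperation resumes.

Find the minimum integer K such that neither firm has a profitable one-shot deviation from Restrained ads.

Need Σ_{k=1}^{K} δ^k ≥ (77−29)/(29−11) = 2.6667 at δ = 7/8.
At K = 3 the sum is 2.3105 < 2.6667; at K = 4 it is 2.8967 ≥ 2.6667.
So the minimum punishment length is K = 4.

4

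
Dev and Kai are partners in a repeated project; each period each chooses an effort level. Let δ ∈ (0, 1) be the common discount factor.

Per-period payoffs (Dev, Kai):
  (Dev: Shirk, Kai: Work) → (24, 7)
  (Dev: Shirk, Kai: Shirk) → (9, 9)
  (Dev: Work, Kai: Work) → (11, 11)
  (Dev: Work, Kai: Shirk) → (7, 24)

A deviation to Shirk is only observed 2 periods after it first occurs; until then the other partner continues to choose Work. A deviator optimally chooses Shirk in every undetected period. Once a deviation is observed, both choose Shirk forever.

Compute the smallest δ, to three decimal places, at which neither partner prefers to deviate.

0.931

Deviating for the 2 undetected periods gains 24−11 = 13 per period over cooperation, then loses 11−9 = 2 per period forever once punishment starts.
Gain: 13(1 + δ + … + δ^1); loss: 2·δ^2/(1−δ).
No profitable deviation ⇔ 13(1−δ^2) ≤ 2·δ^2, i.e. δ^2 ≥ 13/(13+2) = 13/15.
Hence δ ≥ (13/15)^(1/2) ≈ 0.931.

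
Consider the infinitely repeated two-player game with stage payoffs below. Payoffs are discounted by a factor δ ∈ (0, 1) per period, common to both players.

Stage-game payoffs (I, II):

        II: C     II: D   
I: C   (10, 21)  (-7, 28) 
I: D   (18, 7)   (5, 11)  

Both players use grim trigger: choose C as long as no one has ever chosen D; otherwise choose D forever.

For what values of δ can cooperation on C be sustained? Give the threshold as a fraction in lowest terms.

8/13

For I: deviation gain 18−10 = 8, per-period punishment loss 10−5 = 5. IC gives δ ≥ 8/13.
For II: gain 7, loss 10 per period, so δ ≥ 7/17.
The tighter constraint is I's, so cooperation needs δ ≥ 8/13.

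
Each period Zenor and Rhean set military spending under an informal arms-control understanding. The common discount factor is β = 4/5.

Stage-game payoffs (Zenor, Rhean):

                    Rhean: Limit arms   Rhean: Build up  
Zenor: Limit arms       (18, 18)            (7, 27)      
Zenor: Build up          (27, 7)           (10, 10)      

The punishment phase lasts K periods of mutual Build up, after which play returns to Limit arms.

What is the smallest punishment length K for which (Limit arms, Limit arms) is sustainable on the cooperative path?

Need Σ_{k=1}^{K} β^k ≥ (27−18)/(18−10) = 1.1250 at β = 4/5.
At K = 1 the sum is 0.8000 < 1.1250; at K = 2 it is 1.4400 ≥ 1.1250.
So the minimum punishment length is K = 2.

2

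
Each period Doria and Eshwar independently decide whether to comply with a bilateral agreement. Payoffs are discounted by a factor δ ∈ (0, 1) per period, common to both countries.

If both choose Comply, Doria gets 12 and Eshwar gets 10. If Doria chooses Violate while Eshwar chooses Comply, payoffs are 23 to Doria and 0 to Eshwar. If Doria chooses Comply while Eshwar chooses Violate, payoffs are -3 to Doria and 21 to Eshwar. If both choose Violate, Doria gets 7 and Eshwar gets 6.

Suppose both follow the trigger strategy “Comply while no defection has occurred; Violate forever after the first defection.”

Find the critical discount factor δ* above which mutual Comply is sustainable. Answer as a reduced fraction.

11/15

Doria: cooperation gives 12 each period; deviation gives 23 once then 7 forever.
  12/(1−δ) ≥ 23 + 7δ/(1−δ) ⇒ δ ≥ 11/16.
Eshwar: cooperation gives 10 each period; deviation gives 21 once then 6 forever.
  δ ≥ 11/15.
Both must hold, so the binding constraint is Eshwar's: δ ≥ 11/15.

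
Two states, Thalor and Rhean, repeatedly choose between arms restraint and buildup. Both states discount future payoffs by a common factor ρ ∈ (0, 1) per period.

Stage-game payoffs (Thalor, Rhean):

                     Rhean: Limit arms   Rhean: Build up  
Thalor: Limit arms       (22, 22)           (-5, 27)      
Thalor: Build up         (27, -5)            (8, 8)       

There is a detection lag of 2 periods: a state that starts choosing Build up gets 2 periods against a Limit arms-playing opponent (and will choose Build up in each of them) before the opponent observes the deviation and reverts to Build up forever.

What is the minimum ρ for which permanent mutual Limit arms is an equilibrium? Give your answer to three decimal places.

0.513

The best deviation is to choose Build up for all 2 undetected periods, earning 27 each, then 8 forever once detected.
Deviation value: 27(1−ρ^2)/(1−ρ) + 8ρ^2/(1−ρ); cooperation value: 22/(1−ρ).
IC: 22 ≥ 27(1−ρ^2) + 8ρ^2 = 27 − 19ρ^2.
So ρ^2 ≥ 5/19, giving ρ ≥ (5/19)^(1/2) ≈ 0.513.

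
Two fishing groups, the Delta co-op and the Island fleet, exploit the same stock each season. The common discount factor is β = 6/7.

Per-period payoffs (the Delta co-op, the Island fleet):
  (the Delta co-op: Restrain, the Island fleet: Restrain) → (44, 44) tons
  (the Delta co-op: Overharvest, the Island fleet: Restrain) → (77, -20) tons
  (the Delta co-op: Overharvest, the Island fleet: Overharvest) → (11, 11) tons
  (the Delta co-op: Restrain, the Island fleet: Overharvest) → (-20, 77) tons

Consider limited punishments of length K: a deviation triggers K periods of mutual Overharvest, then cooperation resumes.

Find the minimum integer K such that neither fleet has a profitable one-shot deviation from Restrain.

2

IC: β(1−β^K)/(1−β) ≥ (77−44)/(44−11) = 1.
With β = 6/7: need 1 − β^K ≥ 1·(1−6/7)/(6/7), i.e. β^K ≤ 0.8333.
Since (6/7)^1 = 0.8571 and (6/7)^2 = 0.7347, the smallest such K is 2.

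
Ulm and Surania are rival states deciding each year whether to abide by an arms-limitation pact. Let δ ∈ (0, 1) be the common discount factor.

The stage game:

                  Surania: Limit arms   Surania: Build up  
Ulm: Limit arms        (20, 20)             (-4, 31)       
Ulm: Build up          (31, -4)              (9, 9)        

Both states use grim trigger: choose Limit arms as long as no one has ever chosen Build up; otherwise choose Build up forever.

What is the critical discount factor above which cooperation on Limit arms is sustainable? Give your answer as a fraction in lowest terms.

Under grim trigger the critical discount factor is (T−C)/(T−P) with T = 31, C = 20, P = 9.
δ* = (31−20)/(31−9) = 11/22 = 1/2.

1/2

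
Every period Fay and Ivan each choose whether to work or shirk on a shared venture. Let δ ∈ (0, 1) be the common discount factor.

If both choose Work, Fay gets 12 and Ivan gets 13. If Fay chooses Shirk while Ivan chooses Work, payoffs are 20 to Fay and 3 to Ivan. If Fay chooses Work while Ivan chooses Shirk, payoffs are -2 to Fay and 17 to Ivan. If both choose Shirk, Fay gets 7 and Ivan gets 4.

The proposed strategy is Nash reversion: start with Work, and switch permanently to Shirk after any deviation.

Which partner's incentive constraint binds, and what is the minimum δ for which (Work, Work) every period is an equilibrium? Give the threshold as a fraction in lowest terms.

Fay; δ ≥ 8/13

Fay: cooperation gives 12 each period; deviation gives 20 once then 7 forever.
  12/(1−δ) ≥ 20 + 7δ/(1−δ) ⇒ δ ≥ 8/13.
Ivan: cooperation gives 13 each period; deviation gives 17 once then 4 forever.
  δ ≥ 4/13.
Both must hold, so the binding constraint is Fay's: δ ≥ 8/13.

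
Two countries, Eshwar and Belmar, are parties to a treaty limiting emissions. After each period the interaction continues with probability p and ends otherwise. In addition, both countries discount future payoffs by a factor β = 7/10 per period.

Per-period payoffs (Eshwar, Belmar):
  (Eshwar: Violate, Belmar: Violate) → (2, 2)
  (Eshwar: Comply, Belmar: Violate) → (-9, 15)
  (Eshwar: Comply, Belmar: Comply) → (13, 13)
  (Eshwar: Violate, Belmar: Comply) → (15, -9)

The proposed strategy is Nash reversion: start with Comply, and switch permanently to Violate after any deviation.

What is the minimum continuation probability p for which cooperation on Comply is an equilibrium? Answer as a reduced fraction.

With continuation probability p and discount β, the effective per-period discount factor is βp.
Grim-trigger IC: βp ≥ (15−13)/(15−2) = 2/13.
So p ≥ (2/13)/(7/10) = 20/91.

20/91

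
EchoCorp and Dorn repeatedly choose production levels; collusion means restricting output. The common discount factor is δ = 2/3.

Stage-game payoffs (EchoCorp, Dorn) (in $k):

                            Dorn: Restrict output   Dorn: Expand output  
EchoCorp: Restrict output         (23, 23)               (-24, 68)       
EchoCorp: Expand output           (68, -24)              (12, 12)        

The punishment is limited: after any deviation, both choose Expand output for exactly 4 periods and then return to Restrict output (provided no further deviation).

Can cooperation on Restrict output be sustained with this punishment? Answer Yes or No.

No

IC: δ+…+δ^4 ≥ (68−23)/(23−12) = 45/11.
At δ = 2/3: partial sum = 1.6049 < 4.0909. Cooperation not sustainable.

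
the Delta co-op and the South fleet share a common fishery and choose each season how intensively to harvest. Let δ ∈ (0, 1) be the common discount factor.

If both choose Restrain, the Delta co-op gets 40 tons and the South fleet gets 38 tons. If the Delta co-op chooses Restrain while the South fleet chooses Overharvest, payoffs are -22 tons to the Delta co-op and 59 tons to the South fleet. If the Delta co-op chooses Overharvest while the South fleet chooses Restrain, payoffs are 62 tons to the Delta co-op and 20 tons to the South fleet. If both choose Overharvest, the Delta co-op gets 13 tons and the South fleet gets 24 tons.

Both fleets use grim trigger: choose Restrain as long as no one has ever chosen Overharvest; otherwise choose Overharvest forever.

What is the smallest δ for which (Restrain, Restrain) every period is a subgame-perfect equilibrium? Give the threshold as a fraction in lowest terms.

3/5

the Delta co-op: cooperation gives 40 each period; deviation gives 62 once then 13 forever.
  40/(1−δ) ≥ 62 + 13δ/(1−δ) ⇒ δ ≥ 22/49.
the South fleet: cooperation gives 38 each period; deviation gives 59 once then 24 forever.
  δ ≥ 21/35 = 3/5.
Both must hold, so the binding constraint is the South fleet's: δ ≥ 3/5.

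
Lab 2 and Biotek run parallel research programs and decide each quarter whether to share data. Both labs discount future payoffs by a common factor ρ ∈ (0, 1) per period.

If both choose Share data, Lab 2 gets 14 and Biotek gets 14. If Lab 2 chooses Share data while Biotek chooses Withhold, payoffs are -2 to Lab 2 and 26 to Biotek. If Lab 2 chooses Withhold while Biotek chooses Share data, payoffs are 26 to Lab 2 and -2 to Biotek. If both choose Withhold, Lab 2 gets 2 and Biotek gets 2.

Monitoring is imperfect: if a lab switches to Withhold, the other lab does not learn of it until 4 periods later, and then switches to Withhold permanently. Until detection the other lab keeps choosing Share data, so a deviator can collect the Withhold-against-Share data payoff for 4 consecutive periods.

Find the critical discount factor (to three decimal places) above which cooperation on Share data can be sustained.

0.841

A deviator earns 26 for 4 periods, then 2 forever; cooperating earns 14 forever. Multiplying the IC by (1−ρ):
14 ≥ 26(1−ρ^4) + 2ρ^4, so 24·ρ^4 ≥ 12 and ρ^4 ≥ 1/2.
ρ ≥ (1/2)^(1/4) ≈ 0.841.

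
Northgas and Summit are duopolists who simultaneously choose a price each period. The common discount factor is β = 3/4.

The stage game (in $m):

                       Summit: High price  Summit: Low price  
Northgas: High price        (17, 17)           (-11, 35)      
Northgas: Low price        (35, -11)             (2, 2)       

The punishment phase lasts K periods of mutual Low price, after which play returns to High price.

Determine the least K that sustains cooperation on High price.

2

No profitable deviation requires (17−2)(β+…+β^K) ≥ 35−17, i.e. β+…+β^K ≥ 6/5 ≈ 1.2000.
With β = 3/4, the partial sums are K=1: 0.7500, K=2: 1.3125.
K = 2 is the first length at which the sum reaches 1.2000.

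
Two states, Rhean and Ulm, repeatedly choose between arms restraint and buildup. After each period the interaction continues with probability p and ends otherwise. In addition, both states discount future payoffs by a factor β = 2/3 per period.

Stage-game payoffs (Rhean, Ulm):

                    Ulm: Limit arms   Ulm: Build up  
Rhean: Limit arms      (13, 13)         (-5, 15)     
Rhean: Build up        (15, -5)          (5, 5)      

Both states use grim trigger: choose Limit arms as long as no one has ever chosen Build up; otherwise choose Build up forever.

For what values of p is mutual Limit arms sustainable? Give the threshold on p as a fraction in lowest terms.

With continuation probability p and discount β, the effective per-period discount factor is βp.
Grim-trigger IC: βp ≥ (15−13)/(15−5) = 1/5.
So p ≥ (1/5)/(2/3) = 3/10.

3/10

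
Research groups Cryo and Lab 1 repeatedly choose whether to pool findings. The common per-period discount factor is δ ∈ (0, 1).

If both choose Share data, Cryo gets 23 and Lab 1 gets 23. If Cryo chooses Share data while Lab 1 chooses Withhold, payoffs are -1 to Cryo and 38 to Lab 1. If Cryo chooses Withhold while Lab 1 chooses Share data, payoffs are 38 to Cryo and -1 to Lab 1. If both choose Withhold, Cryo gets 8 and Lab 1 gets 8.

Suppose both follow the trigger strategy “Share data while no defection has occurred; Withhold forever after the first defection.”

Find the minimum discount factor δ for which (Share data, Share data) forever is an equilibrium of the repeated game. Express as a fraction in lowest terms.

One-period gain from deviating is 38 − 23 = 15. The loss is 23 − 8 = 15 in every subsequent period, with present value 15·δ/(1−δ).
Deviation is unprofitable when 15·δ/(1−δ) ≥ 15, i.e. δ/(1−δ) ≥ 1.
Equivalently δ ≥ 15/(15+15) = 1/2.

1/2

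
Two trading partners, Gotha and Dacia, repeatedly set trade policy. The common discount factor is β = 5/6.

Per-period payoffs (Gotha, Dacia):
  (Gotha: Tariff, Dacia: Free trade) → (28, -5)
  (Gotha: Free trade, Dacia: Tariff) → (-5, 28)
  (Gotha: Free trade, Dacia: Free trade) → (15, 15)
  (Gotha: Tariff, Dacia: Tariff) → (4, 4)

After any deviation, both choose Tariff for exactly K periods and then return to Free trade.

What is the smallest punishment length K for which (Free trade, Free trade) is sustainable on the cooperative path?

2

Need Σ_{k=1}^{K} β^k ≥ (28−15)/(15−4) = 1.1818 at β = 5/6.
At K = 1 the sum is 0.8333 < 1.1818; at K = 2 it is 1.5278 ≥ 1.1818.
So the minimum punishment length is K = 2.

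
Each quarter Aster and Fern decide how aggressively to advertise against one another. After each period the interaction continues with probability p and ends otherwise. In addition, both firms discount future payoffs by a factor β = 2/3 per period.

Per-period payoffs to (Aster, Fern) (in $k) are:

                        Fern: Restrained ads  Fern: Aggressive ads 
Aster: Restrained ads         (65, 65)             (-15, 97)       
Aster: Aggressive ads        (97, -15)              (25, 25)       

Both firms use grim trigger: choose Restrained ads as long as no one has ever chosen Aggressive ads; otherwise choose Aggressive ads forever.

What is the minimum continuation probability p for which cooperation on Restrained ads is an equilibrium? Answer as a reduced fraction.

Expected continuation weight on next period's payoff is β·p = 2/3·p, which plays the role of the discount factor.
Cooperation requires 2/3·p ≥ (97−65)/(97−25) = 4/9, hence p ≥ 2/3.

2/3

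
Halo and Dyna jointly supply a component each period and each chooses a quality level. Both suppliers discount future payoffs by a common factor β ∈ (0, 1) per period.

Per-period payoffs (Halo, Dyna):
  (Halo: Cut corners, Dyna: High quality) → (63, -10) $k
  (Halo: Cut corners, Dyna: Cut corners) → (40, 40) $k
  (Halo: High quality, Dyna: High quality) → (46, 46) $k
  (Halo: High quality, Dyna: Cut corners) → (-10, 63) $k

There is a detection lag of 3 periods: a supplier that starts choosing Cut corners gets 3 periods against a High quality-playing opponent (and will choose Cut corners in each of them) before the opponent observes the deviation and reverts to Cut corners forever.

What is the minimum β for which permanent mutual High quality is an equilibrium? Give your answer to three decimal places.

A deviator earns 63 for 3 periods, then 40 forever; cooperating earns 46 forever. Multiplying the IC by (1−β):
46 ≥ 63(1−β^3) + 40β^3, so 23·β^3 ≥ 17 and β^3 ≥ 17/23.
β ≥ (17/23)^(1/3) ≈ 0.904.

0.904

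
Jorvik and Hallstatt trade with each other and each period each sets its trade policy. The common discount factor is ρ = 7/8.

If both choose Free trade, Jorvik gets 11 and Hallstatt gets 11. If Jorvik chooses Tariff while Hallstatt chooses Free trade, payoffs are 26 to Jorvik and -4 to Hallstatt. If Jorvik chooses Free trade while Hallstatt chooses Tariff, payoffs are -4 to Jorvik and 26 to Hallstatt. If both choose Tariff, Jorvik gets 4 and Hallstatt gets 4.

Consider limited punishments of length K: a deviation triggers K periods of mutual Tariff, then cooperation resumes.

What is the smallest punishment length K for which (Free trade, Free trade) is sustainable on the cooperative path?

3

Need Σ_{k=1}^{K} ρ^k ≥ (26−11)/(11−4) = 2.1429 at ρ = 7/8.
At K = 2 the sum is 1.6406 < 2.1429; at K = 3 it is 2.3105 ≥ 2.1429.
So the minimum punishment length is K = 3.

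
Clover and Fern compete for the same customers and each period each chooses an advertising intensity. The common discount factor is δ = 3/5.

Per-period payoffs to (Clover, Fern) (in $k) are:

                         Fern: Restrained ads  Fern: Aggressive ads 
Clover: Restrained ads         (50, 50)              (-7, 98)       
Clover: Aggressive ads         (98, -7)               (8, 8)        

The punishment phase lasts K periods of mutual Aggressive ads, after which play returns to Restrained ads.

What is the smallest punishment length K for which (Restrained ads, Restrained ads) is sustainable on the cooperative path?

3

Need Σ_{k=1}^{K} δ^k ≥ (98−50)/(50−8) = 1.1429 at δ = 3/5.
At K = 2 the sum is 0.9600 < 1.1429; at K = 3 it is 1.1760 ≥ 1.1429.
So the minimum punishment length is K = 3.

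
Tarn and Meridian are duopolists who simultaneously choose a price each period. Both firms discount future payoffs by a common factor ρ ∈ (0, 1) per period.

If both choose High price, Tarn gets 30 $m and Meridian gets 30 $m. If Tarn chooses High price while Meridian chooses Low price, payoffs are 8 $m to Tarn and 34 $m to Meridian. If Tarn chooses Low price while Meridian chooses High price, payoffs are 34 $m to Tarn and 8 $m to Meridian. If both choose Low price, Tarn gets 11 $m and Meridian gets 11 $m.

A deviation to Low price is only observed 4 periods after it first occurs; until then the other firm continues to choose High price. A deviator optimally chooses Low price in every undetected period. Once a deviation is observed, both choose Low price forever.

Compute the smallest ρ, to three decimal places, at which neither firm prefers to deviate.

0.646

Deviating for the 4 undetected periods gains 34−30 = 4 per period over cooperation, then loses 30−11 = 19 per period forever once punishment starts.
Gain: 4(1 + ρ + … + ρ^3); loss: 19·ρ^4/(1−ρ).
No profitable deviation ⇔ 4(1−ρ^4) ≤ 19·ρ^4, i.e. ρ^4 ≥ 4/(4+19) = 4/23.
Hence ρ ≥ (4/23)^(1/4) ≈ 0.646.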